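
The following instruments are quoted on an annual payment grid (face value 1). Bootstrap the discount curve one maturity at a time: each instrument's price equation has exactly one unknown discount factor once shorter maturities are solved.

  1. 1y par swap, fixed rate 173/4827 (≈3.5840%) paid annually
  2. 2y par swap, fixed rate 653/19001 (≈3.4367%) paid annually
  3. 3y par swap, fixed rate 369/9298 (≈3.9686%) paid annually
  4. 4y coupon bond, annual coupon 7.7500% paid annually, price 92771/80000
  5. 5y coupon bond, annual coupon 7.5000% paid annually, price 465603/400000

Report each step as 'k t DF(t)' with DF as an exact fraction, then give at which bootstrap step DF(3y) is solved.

1 1 4827/5000
2 2 9347/10000
3 3 8893/10000
4 4 2189/2500
5 5 8271/10000
DF(3y) is solved at step 3

step 1 [1y] swap r/1=173/4827: DF=(1 − 173/4827·(0))/(1+173/4827) = 4827/5000 ≈ 0.965400
step 2 [2y] swap r/1=653/19001: DF=(1 − 653/19001·(0.965400))/(1+653/19001) = 9347/10000 ≈ 0.934700
step 3 [3y] swap r/1=369/9298: DF=(1 − 369/9298·(0.965400+0.934700))/(1+369/9298) = 8893/10000 ≈ 0.889300
step 4 [4y] bond c/1=31/400: DF=(92771/80000 − 31/400·(0.965400+0.934700+0.889300))/(1+31/400) = 2189/2500 ≈ 0.875600
step 5 [5y] bond c/1=3/40: DF=(465603/400000 − 3/40·(0.965400+0.934700+0.889300+0.875600))/(1+3/40) = 8271/10000 ≈ 0.827100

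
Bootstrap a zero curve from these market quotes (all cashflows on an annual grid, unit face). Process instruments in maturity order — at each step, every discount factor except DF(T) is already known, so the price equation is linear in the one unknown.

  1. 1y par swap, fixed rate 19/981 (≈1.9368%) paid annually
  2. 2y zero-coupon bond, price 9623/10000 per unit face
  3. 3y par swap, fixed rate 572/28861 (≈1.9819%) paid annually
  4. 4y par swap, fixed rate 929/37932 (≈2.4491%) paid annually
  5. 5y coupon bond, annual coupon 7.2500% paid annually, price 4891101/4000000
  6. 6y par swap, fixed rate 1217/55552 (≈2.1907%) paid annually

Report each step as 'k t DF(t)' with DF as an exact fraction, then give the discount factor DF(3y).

1 1 981/1000
2 2 9623/10000
3 3 2357/2500
4 4 9071/10000
5 5 8837/10000
6 6 8783/10000
DF(3y) = 2357/2500 ≈ 0.942800

step 1 [1y] swap r/1=19/981: DF=(1 − 19/981·(0))/(1+19/981) = 981/1000 ≈ 0.981000
step 2 [2y] zero: DF = P = 9623/10000 ≈ 0.962300
step 3 [3y] swap r/1=572/28861: DF=(1 − 572/28861·(0.981000+0.962300))/(1+572/28861) = 2357/2500 ≈ 0.942800
step 4 [4y] swap r/1=929/37932: DF=(1 − 929/37932·(0.981000+0.962300+0.942800))/(1+929/37932) = 9071/10000 ≈ 0.907100
step 5 [5y] bond c/1=29/400: DF=(4891101/4000000 − 29/400·(0.981000+0.962300+0.942800+0.907100))/(1+29/400) = 8837/10000 ≈ 0.883700
step 6 [6y] swap r/1=1217/55552: DF=(1 − 1217/55552·(0.981000+0.962300+0.942800+0.907100+0.883700))/(1+1217/55552) = 8783/10000 ≈ 0.878300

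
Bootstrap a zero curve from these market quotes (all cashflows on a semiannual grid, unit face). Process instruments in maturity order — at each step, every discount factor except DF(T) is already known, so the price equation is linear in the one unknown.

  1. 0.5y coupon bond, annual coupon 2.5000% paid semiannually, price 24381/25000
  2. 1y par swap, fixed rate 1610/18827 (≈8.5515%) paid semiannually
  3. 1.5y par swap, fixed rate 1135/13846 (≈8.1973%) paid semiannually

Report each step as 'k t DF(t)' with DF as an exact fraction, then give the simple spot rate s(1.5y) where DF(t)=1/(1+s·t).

1 1/2 602/625
2 1 1839/2000
3 3/2 1773/2000
s(1.5y) = (1/(1773/2000) − 1)/(3/2) = 454/5319 ≈ 8.5354%

step 1 [0.5y] bond c/2=1/80: DF=(24381/25000 − 1/80·(0))/(1+1/80) = 602/625 ≈ 0.963200
step 2 [1y] swap r/2=805/18827: DF=(1 − 805/18827·(0.963200))/(1+805/18827) = 1839/2000 ≈ 0.919500
step 3 [1.5y] swap r/2=1135/27692: DF=(1 − 1135/27692·(0.963200+0.919500))/(1+1135/27692) = 1773/2000 ≈ 0.886500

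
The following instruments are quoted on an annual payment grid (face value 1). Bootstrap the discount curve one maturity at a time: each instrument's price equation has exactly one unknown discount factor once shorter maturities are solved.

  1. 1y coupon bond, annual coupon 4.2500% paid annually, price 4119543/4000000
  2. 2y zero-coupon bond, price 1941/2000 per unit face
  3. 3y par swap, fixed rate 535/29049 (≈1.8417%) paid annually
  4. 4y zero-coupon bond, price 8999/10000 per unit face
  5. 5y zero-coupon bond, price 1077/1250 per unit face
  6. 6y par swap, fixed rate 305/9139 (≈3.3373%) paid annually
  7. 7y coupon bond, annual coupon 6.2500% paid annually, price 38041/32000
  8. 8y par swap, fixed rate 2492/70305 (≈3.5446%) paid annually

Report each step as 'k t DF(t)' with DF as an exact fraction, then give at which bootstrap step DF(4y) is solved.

step 1 [1y] bond c/1=17/400: DF=(4119543/4000000 − 17/400·(0))/(1+17/400) = 9879/10000 ≈ 0.987900
step 2 [2y] zero: DF = P = 1941/2000 ≈ 0.970500
step 3 [3y] swap r/1=535/29049: DF=(1 − 535/29049·(0.987900+0.970500))/(1+535/29049) = 1893/2000 ≈ 0.946500
step 4 [4y] zero: DF = P = 8999/10000 ≈ 0.899900
step 5 [5y] zero: DF = P = 1077/1250 ≈ 0.861600
step 6 [6y] swap r/1=305/9139: DF=(1 − 305/9139·(0.987900+0.970500+0.946500+0.899900+0.861600))/(1+305/9139) = 817/1000 ≈ 0.817000
step 7 [7y] bond c/1=1/16: DF=(38041/32000 − 1/16·(0.987900+0.970500+0.946500+0.899900+0.861600+0.817000))/(1+1/16) = 7963/10000 ≈ 0.796300
step 8 [8y] swap r/1=2492/70305: DF=(1 − 2492/70305·(0.987900+0.970500+0.946500+0.899900+0.861600+0.817000+0.796300))/(1+2492/70305) = 1877/2500 ≈ 0.750800

1 1 9879/10000
2 2 1941/2000
3 3 1893/2000
4 4 8999/10000
5 5 1077/1250
6 6 817/1000
7 7 7963/10000
8 8 1877/2500
DF(4y) is solved at step 4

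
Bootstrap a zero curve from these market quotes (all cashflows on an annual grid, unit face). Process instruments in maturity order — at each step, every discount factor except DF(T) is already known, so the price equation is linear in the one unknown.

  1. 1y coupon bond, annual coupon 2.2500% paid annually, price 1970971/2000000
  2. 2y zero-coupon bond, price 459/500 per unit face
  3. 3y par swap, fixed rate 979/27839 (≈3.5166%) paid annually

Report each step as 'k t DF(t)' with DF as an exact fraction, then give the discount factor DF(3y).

1 1 4819/5000
2 2 459/500
3 3 9021/10000
DF(3y) = 9021/10000 ≈ 0.902100

step 1 [1y] bond c/1=9/400: DF=(1970971/2000000 − 9/400·(0))/(1+9/400) = 4819/5000 ≈ 0.963800
step 2 [2y] zero: DF = P = 459/500 ≈ 0.918000
step 3 [3y] swap r/1=979/27839: DF=(1 − 979/27839·(0.963800+0.918000))/(1+979/27839) = 9021/10000 ≈ 0.902100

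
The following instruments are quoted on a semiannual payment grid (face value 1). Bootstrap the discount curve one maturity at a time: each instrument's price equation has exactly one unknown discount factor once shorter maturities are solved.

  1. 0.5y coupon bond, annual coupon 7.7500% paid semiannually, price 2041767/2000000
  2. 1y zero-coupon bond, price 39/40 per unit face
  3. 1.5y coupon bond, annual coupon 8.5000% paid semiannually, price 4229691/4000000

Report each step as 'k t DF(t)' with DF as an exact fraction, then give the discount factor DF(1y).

1 1/2 2457/2500
2 1 39/40
3 3/2 1869/2000
DF(1y) = 39/40 ≈ 0.975000

step 1 [0.5y] bond c/2=31/800: DF=(2041767/2000000 − 31/800·(0))/(1+31/800) = 2457/2500 ≈ 0.982800
step 2 [1y] zero: DF = P = 39/40 ≈ 0.975000
step 3 [1.5y] bond c/2=17/400: DF=(4229691/4000000 − 17/400·(0.982800+0.975000))/(1+17/400) = 1869/2000 ≈ 0.934500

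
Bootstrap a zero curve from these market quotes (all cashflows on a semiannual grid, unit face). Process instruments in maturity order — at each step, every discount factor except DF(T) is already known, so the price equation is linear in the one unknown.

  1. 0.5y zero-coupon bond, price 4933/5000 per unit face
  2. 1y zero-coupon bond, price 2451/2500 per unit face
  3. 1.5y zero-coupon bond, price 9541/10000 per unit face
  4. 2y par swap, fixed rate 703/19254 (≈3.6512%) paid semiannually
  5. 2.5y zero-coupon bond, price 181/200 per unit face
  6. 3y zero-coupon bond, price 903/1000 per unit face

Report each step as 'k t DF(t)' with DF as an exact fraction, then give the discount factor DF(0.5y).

1 1/2 4933/5000
2 1 2451/2500
3 3/2 9541/10000
4 2 9297/10000
5 5/2 181/200
6 3 903/1000
DF(0.5y) = 4933/5000 ≈ 0.986600

step 1 [0.5y] zero: DF = P = 4933/5000 ≈ 0.986600
step 2 [1y] zero: DF = P = 2451/2500 ≈ 0.980400
step 3 [1.5y] zero: DF = P = 9541/10000 ≈ 0.954100
step 4 [2y] swap r/2=703/38508: DF=(1 − 703/38508·(0.986600+0.980400+0.954100))/(1+703/38508) = 9297/10000 ≈ 0.929700
step 5 [2.5y] zero: DF = P = 181/200 ≈ 0.905000
step 6 [3y] zero: DF = P = 903/1000 ≈ 0.903000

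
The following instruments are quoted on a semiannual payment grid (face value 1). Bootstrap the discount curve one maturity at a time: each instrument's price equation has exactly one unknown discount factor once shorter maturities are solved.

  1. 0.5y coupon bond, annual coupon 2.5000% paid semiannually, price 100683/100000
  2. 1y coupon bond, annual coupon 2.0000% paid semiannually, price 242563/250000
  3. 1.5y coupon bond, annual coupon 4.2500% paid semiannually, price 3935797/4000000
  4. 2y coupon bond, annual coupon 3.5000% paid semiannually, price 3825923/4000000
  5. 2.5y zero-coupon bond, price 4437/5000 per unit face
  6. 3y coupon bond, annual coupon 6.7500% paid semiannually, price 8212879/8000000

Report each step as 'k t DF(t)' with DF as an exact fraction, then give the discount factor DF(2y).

1 1/2 1243/1250
2 1 2377/2500
3 3/2 923/1000
4 2 8907/10000
5 5/2 4437/5000
6 3 4207/5000
DF(2y) = 8907/10000 ≈ 0.890700

step 1 [0.5y] bond c/2=1/80: DF=(100683/100000 − 1/80·(0))/(1+1/80) = 1243/1250 ≈ 0.994400
step 2 [1y] bond c/2=1/100: DF=(242563/250000 − 1/100·(0.994400))/(1+1/100) = 2377/2500 ≈ 0.950800
step 3 [1.5y] bond c/2=17/800: DF=(3935797/4000000 − 17/800·(0.994400+0.950800))/(1+17/800) = 923/1000 ≈ 0.923000
step 4 [2y] bond c/2=7/400: DF=(3825923/4000000 − 7/400·(0.994400+0.950800+0.923000))/(1+7/400) = 8907/10000 ≈ 0.890700
step 5 [2.5y] zero: DF = P = 4437/5000 ≈ 0.887400
step 6 [3y] bond c/2=27/800: DF=(8212879/8000000 − 27/800·(0.994400+0.950800+0.923000+0.890700+0.887400))/(1+27/800) = 4207/5000 ≈ 0.841400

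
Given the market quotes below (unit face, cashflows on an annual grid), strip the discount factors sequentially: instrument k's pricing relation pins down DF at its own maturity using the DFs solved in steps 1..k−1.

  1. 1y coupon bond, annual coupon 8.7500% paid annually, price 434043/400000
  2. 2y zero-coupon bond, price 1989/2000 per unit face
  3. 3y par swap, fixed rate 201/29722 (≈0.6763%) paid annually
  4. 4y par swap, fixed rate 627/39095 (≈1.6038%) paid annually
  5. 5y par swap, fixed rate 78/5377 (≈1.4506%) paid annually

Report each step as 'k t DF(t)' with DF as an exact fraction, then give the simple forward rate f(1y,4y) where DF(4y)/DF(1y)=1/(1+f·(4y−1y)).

1 1 4989/5000
2 2 1989/2000
3 3 9799/10000
4 4 9373/10000
5 5 4649/5000
f(1y,4y) = ((4989/5000)/(9373/10000) − 1)/(3) = 605/28119 ≈ 2.1516%

step 1 [1y] bond c/1=7/80: DF=(434043/400000 − 7/80·(0))/(1+7/80) = 4989/5000 ≈ 0.997800
step 2 [2y] zero: DF = P = 1989/2000 ≈ 0.994500
step 3 [3y] swap r/1=201/29722: DF=(1 − 201/29722·(0.997800+0.994500))/(1+201/29722) = 9799/10000 ≈ 0.979900
step 4 [4y] swap r/1=627/39095: DF=(1 − 627/39095·(0.997800+0.994500+0.979900))/(1+627/39095) = 9373/10000 ≈ 0.937300
step 5 [5y] swap r/1=78/5377: DF=(1 − 78/5377·(0.997800+0.994500+0.979900+0.937300))/(1+78/5377) = 4649/5000 ≈ 0.929800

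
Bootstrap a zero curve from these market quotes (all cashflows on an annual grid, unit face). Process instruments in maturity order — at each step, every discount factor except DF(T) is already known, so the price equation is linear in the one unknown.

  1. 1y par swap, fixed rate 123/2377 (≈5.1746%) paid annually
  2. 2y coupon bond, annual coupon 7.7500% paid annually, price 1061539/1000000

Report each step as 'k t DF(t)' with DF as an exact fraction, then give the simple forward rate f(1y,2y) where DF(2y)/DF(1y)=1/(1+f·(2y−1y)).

step 1 [1y] swap r/1=123/2377: DF=(1 − 123/2377·(0))/(1+123/2377) = 2377/2500 ≈ 0.950800
step 2 [2y] bond c/1=31/400: DF=(1061539/1000000 − 31/400·(0.950800))/(1+31/400) = 573/625 ≈ 0.916800

1 1 2377/2500
2 2 573/625
f(1y,2y) = ((2377/2500)/(573/625) − 1)/(1) = 85/2292 ≈ 3.7086%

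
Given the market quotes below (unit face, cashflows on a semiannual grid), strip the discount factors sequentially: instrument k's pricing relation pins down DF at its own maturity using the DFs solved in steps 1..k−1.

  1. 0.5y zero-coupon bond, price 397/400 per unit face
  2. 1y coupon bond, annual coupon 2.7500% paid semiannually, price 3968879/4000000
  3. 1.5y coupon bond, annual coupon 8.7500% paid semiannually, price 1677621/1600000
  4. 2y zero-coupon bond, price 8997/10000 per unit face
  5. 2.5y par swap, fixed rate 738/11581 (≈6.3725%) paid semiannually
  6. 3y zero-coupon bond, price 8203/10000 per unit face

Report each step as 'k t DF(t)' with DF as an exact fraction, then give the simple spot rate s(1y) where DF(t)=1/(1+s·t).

1 1/2 397/400
2 1 9653/10000
3 3/2 369/400
4 2 8997/10000
5 5/2 2131/2500
6 3 8203/10000
s(1y) = (1/(9653/10000) − 1)/(1) = 347/9653 ≈ 3.5947%

step 1 [0.5y] zero: DF = P = 397/400 ≈ 0.992500
step 2 [1y] bond c/2=11/800: DF=(3968879/4000000 − 11/800·(0.992500))/(1+11/800) = 9653/10000 ≈ 0.965300
step 3 [1.5y] bond c/2=7/160: DF=(1677621/1600000 − 7/160·(0.992500+0.965300))/(1+7/160) = 369/400 ≈ 0.922500
step 4 [2y] zero: DF = P = 8997/10000 ≈ 0.899700
step 5 [2.5y] swap r/2=369/11581: DF=(1 − 369/11581·(0.992500+0.965300+0.922500+0.899700))/(1+369/11581) = 2131/2500 ≈ 0.852400
step 6 [3y] zero: DF = P = 8203/10000 ≈ 0.820300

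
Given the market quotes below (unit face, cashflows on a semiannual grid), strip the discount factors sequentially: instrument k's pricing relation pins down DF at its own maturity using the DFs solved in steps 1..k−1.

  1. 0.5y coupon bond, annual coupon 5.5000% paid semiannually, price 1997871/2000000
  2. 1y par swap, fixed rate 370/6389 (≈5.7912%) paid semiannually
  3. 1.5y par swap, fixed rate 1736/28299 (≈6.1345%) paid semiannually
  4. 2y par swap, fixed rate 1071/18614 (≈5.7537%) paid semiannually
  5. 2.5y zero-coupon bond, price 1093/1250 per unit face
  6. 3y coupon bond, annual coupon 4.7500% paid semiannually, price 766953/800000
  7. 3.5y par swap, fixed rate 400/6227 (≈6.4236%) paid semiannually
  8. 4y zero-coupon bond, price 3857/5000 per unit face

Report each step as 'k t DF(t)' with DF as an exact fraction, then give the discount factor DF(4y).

1 1/2 4861/5000
2 1 1889/2000
3 3/2 2283/2500
4 2 8929/10000
5 5/2 1093/1250
6 3 4149/5000
7 7/2 4/5
8 4 3857/5000
DF(4y) = 3857/5000 ≈ 0.771400

step 1 [0.5y] bond c/2=11/400: DF=(1997871/2000000 − 11/400·(0))/(1+11/400) = 4861/5000 ≈ 0.972200
step 2 [1y] swap r/2=185/6389: DF=(1 − 185/6389·(0.972200))/(1+185/6389) = 1889/2000 ≈ 0.944500
step 3 [1.5y] swap r/2=868/28299: DF=(1 − 868/28299·(0.972200+0.944500))/(1+868/28299) = 2283/2500 ≈ 0.913200
step 4 [2y] swap r/2=1071/37228: DF=(1 − 1071/37228·(0.972200+0.944500+0.913200))/(1+1071/37228) = 8929/10000 ≈ 0.892900
step 5 [2.5y] zero: DF = P = 1093/1250 ≈ 0.874400
step 6 [3y] bond c/2=19/800: DF=(766953/800000 − 19/800·(0.972200+0.944500+0.913200+0.892900+0.874400))/(1+19/800) = 4149/5000 ≈ 0.829800
step 7 [3.5y] swap r/2=200/6227: DF=(1 − 200/6227·(0.972200+0.944500+0.913200+0.892900+0.874400+0.829800))/(1+200/6227) = 4/5 ≈ 0.800000
step 8 [4y] zero: DF = P = 3857/5000 ≈ 0.771400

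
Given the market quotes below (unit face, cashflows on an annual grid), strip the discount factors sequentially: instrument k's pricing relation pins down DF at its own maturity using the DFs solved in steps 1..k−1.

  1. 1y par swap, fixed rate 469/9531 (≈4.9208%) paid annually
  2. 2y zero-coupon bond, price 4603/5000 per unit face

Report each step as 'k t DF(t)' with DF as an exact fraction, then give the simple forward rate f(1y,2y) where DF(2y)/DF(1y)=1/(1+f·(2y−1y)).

1 1 9531/10000
2 2 4603/5000
f(1y,2y) = ((9531/10000)/(4603/5000) − 1)/(1) = 325/9206 ≈ 3.5303%

step 1 [1y] swap r/1=469/9531: DF=(1 − 469/9531·(0))/(1+469/9531) = 9531/10000 ≈ 0.953100
step 2 [2y] zero: DF = P = 4603/5000 ≈ 0.920600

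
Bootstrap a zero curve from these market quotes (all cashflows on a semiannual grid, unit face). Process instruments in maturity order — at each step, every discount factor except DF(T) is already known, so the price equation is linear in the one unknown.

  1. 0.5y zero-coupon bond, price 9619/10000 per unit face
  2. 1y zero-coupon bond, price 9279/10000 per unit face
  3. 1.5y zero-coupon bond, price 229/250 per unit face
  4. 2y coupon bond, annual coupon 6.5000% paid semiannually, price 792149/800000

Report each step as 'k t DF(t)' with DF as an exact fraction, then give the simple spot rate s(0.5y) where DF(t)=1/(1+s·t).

1 1/2 9619/10000
2 1 9279/10000
3 3/2 229/250
4 2 8707/10000
s(0.5y) = (1/(9619/10000) − 1)/(1/2) = 762/9619 ≈ 7.9218%

step 1 [0.5y] zero: DF = P = 9619/10000 ≈ 0.961900
step 2 [1y] zero: DF = P = 9279/10000 ≈ 0.927900
step 3 [1.5y] zero: DF = P = 229/250 ≈ 0.916000
step 4 [2y] bond c/2=13/400: DF=(792149/800000 − 13/400·(0.961900+0.927900+0.916000))/(1+13/400) = 8707/10000 ≈ 0.870700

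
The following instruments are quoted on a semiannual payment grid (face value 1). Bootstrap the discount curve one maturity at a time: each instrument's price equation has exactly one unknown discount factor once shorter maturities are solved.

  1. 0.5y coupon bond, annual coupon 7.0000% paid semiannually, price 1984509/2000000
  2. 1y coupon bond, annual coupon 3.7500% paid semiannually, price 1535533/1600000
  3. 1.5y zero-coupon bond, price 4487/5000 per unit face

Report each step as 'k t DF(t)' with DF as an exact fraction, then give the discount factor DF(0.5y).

1 1/2 9587/10000
2 1 2311/2500
3 3/2 4487/5000
DF(0.5y) = 9587/10000 ≈ 0.958700

step 1 [0.5y] bond c/2=7/200: DF=(1984509/2000000 − 7/200·(0))/(1+7/200) = 9587/10000 ≈ 0.958700
step 2 [1y] bond c/2=3/160: DF=(1535533/1600000 − 3/160·(0.958700))/(1+3/160) = 2311/2500 ≈ 0.924400
step 3 [1.5y] zero: DF = P = 4487/5000 ≈ 0.897400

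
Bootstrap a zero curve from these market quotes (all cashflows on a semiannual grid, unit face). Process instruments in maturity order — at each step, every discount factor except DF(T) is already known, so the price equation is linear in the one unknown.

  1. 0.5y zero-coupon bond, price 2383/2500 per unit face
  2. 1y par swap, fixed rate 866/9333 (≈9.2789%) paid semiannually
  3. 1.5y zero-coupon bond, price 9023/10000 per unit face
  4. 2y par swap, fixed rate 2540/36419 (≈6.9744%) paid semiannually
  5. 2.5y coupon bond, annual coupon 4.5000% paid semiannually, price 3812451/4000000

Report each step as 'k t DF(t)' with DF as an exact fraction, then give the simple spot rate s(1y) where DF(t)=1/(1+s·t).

1 1/2 2383/2500
2 1 4567/5000
3 3/2 9023/10000
4 2 873/1000
5 5/2 213/250
s(1y) = (1/(4567/5000) − 1)/(1) = 433/4567 ≈ 9.4811%

step 1 [0.5y] zero: DF = P = 2383/2500 ≈ 0.953200
step 2 [1y] swap r/2=433/9333: DF=(1 − 433/9333·(0.953200))/(1+433/9333) = 4567/5000 ≈ 0.913400
step 3 [1.5y] zero: DF = P = 9023/10000 ≈ 0.902300
step 4 [2y] swap r/2=1270/36419: DF=(1 − 1270/36419·(0.953200+0.913400+0.902300))/(1+1270/36419) = 873/1000 ≈ 0.873000
step 5 [2.5y] bond c/2=9/400: DF=(3812451/4000000 − 9/400·(0.953200+0.913400+0.902300+0.873000))/(1+9/400) = 213/250 ≈ 0.852000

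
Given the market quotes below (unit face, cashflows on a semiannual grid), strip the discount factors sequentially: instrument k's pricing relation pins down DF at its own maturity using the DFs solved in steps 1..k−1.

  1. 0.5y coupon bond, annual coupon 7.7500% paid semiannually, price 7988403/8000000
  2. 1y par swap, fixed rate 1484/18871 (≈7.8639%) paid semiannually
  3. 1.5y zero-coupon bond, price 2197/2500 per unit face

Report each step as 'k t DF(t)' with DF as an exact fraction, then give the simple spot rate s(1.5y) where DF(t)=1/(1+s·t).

1 1/2 9613/10000
2 1 4629/5000
3 3/2 2197/2500
s(1.5y) = (1/(2197/2500) − 1)/(3/2) = 202/2197 ≈ 9.1944%

step 1 [0.5y] bond c/2=31/800: DF=(7988403/8000000 − 31/800·(0))/(1+31/800) = 9613/10000 ≈ 0.961300
step 2 [1y] swap r/2=742/18871: DF=(1 − 742/18871·(0.961300))/(1+742/18871) = 4629/5000 ≈ 0.925800
step 3 [1.5y] zero: DF = P = 2197/2500 ≈ 0.878800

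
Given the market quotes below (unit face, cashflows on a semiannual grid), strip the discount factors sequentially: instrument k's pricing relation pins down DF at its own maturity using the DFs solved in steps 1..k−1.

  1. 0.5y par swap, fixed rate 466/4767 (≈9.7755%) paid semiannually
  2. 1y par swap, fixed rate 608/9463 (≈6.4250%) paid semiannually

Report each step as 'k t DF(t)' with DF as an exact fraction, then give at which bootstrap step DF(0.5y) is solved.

1 1/2 4767/5000
2 1 587/625
DF(0.5y) is solved at step 1

step 1 [0.5y] swap r/2=233/4767: DF=(1 − 233/4767·(0))/(1+233/4767) = 4767/5000 ≈ 0.953400
step 2 [1y] swap r/2=304/9463: DF=(1 − 304/9463·(0.953400))/(1+304/9463) = 587/625 ≈ 0.939200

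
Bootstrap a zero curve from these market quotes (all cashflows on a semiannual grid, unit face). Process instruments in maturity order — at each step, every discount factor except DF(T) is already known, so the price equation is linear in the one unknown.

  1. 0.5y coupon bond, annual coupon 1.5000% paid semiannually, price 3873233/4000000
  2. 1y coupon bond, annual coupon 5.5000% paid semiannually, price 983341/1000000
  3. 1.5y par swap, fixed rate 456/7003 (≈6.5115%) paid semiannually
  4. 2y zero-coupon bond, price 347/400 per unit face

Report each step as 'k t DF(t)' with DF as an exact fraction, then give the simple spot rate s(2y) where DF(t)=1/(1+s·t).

step 1 [0.5y] bond c/2=3/400: DF=(3873233/4000000 − 3/400·(0))/(1+3/400) = 9611/10000 ≈ 0.961100
step 2 [1y] bond c/2=11/400: DF=(983341/1000000 − 11/400·(0.961100))/(1+11/400) = 9313/10000 ≈ 0.931300
step 3 [1.5y] swap r/2=228/7003: DF=(1 − 228/7003·(0.961100+0.931300))/(1+228/7003) = 568/625 ≈ 0.908800
step 4 [2y] zero: DF = P = 347/400 ≈ 0.867500

1 1/2 9611/10000
2 1 9313/10000
3 3/2 568/625
4 2 347/400
s(2y) = (1/(347/400) − 1)/(2) = 53/694 ≈ 7.6369%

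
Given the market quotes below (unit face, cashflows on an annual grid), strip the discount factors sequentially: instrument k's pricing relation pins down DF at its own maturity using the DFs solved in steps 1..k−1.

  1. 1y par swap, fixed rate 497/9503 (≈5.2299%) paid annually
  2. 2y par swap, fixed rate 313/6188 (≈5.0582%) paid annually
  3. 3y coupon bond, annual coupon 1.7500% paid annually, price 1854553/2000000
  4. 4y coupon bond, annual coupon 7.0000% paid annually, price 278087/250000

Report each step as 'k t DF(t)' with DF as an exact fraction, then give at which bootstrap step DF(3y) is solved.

step 1 [1y] swap r/1=497/9503: DF=(1 − 497/9503·(0))/(1+497/9503) = 9503/10000 ≈ 0.950300
step 2 [2y] swap r/1=313/6188: DF=(1 − 313/6188·(0.950300))/(1+313/6188) = 9061/10000 ≈ 0.906100
step 3 [3y] bond c/1=7/400: DF=(1854553/2000000 − 7/400·(0.950300+0.906100))/(1+7/400) = 4397/5000 ≈ 0.879400
step 4 [4y] bond c/1=7/100: DF=(278087/250000 − 7/100·(0.950300+0.906100+0.879400))/(1+7/100) = 4303/5000 ≈ 0.860600

1 1 9503/10000
2 2 9061/10000
3 3 4397/5000
4 4 4303/5000
DF(3y) is solved at step 3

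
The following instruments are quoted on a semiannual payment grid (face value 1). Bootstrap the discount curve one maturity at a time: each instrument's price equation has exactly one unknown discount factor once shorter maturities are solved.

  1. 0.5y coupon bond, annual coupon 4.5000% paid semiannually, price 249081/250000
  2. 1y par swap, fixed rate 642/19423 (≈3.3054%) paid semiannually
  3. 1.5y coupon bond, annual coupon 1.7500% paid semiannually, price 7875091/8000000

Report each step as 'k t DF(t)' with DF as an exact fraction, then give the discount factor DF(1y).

step 1 [0.5y] bond c/2=9/400: DF=(249081/250000 − 9/400·(0))/(1+9/400) = 609/625 ≈ 0.974400
step 2 [1y] swap r/2=321/19423: DF=(1 − 321/19423·(0.974400))/(1+321/19423) = 9679/10000 ≈ 0.967900
step 3 [1.5y] bond c/2=7/800: DF=(7875091/8000000 − 7/800·(0.974400+0.967900))/(1+7/800) = 959/1000 ≈ 0.959000

1 1/2 609/625
2 1 9679/10000
3 3/2 959/1000
DF(1y) = 9679/10000 ≈ 0.967900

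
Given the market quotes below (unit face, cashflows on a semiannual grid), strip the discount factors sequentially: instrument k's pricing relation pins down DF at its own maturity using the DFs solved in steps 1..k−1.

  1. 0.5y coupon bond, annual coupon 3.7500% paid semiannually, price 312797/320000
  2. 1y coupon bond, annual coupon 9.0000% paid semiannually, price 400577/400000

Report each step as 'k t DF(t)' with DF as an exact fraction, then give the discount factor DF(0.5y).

1 1/2 1919/2000
2 1 917/1000
DF(0.5y) = 1919/2000 ≈ 0.959500

step 1 [0.5y] bond c/2=3/160: DF=(312797/320000 − 3/160·(0))/(1+3/160) = 1919/2000 ≈ 0.959500
step 2 [1y] bond c/2=9/200: DF=(400577/400000 − 9/200·(0.959500))/(1+9/200) = 917/1000 ≈ 0.917000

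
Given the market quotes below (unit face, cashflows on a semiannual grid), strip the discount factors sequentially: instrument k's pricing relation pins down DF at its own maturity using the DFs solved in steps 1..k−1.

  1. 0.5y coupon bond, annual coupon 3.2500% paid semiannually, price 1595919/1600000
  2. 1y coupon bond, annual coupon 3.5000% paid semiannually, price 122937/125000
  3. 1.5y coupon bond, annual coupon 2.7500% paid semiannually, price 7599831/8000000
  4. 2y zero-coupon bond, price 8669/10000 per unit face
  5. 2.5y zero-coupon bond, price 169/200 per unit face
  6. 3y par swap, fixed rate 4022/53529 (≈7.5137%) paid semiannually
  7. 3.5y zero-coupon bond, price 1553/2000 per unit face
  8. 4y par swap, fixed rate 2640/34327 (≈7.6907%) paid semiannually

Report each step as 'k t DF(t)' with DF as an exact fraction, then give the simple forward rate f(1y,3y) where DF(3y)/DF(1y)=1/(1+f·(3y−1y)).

step 1 [0.5y] bond c/2=13/800: DF=(1595919/1600000 − 13/800·(0))/(1+13/800) = 1963/2000 ≈ 0.981500
step 2 [1y] bond c/2=7/400: DF=(122937/125000 − 7/400·(0.981500))/(1+7/400) = 9497/10000 ≈ 0.949700
step 3 [1.5y] bond c/2=11/800: DF=(7599831/8000000 − 11/800·(0.981500+0.949700))/(1+11/800) = 9109/10000 ≈ 0.910900
step 4 [2y] zero: DF = P = 8669/10000 ≈ 0.866900
step 5 [2.5y] zero: DF = P = 169/200 ≈ 0.845000
step 6 [3y] swap r/2=2011/53529: DF=(1 − 2011/53529·(0.981500+0.949700+0.910900+0.866900+0.845000))/(1+2011/53529) = 7989/10000 ≈ 0.798900
step 7 [3.5y] zero: DF = P = 1553/2000 ≈ 0.776500
step 8 [4y] swap r/2=1320/34327: DF=(1 − 1320/34327·(0.981500+0.949700+0.910900+0.866900+0.845000+0.798900+0.776500))/(1+1320/34327) = 92/125 ≈ 0.736000

1 1/2 1963/2000
2 1 9497/10000
3 3/2 9109/10000
4 2 8669/10000
5 5/2 169/200
6 3 7989/10000
7 7/2 1553/2000
8 4 92/125
f(1y,3y) = ((9497/10000)/(7989/10000) − 1)/(2) = 754/7989 ≈ 9.4380%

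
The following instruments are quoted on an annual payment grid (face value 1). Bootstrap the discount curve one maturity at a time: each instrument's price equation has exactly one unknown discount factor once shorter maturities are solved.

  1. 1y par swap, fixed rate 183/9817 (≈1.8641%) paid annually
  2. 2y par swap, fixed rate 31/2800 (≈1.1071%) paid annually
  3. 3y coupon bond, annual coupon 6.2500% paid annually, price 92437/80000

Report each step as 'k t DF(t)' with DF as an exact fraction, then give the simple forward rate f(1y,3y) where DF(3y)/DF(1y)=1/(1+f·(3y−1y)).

step 1 [1y] swap r/1=183/9817: DF=(1 − 183/9817·(0))/(1+183/9817) = 9817/10000 ≈ 0.981700
step 2 [2y] swap r/1=31/2800: DF=(1 − 31/2800·(0.981700))/(1+31/2800) = 9783/10000 ≈ 0.978300
step 3 [3y] bond c/1=1/16: DF=(92437/80000 − 1/16·(0.981700+0.978300))/(1+1/16) = 4861/5000 ≈ 0.972200

1 1 9817/10000
2 2 9783/10000
3 3 4861/5000
f(1y,3y) = ((9817/10000)/(4861/5000) − 1)/(2) = 95/19444 ≈ 0.4886%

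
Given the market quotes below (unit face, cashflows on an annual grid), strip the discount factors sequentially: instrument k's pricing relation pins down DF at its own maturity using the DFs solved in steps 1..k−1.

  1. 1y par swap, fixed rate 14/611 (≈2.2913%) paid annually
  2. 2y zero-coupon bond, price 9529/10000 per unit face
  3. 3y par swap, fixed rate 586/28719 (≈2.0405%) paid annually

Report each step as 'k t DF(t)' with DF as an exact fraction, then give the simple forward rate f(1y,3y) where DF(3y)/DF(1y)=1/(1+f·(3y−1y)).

step 1 [1y] swap r/1=14/611: DF=(1 − 14/611·(0))/(1+14/611) = 611/625 ≈ 0.977600
step 2 [2y] zero: DF = P = 9529/10000 ≈ 0.952900
step 3 [3y] swap r/1=586/28719: DF=(1 − 586/28719·(0.977600+0.952900))/(1+586/28719) = 4707/5000 ≈ 0.941400

1 1 611/625
2 2 9529/10000
3 3 4707/5000
f(1y,3y) = ((611/625)/(4707/5000) − 1)/(2) = 181/9414 ≈ 1.9227%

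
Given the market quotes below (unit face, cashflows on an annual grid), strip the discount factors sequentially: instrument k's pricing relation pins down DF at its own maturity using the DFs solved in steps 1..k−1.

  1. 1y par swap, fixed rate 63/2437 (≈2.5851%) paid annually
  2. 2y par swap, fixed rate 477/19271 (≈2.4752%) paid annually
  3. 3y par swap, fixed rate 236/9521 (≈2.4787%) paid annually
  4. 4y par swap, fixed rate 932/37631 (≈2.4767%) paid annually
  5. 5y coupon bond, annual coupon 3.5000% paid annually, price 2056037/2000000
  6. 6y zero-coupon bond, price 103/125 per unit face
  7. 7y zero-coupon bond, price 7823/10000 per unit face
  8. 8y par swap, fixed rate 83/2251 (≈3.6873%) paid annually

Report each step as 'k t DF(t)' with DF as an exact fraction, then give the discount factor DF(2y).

step 1 [1y] swap r/1=63/2437: DF=(1 − 63/2437·(0))/(1+63/2437) = 2437/2500 ≈ 0.974800
step 2 [2y] swap r/1=477/19271: DF=(1 − 477/19271·(0.974800))/(1+477/19271) = 9523/10000 ≈ 0.952300
step 3 [3y] swap r/1=236/9521: DF=(1 − 236/9521·(0.974800+0.952300))/(1+236/9521) = 2323/2500 ≈ 0.929200
step 4 [4y] swap r/1=932/37631: DF=(1 − 932/37631·(0.974800+0.952300+0.929200))/(1+932/37631) = 2267/2500 ≈ 0.906800
step 5 [5y] bond c/1=7/200: DF=(2056037/2000000 − 7/200·(0.974800+0.952300+0.929200+0.906800))/(1+7/200) = 433/500 ≈ 0.866000
step 6 [6y] zero: DF = P = 103/125 ≈ 0.824000
step 7 [7y] zero: DF = P = 7823/10000 ≈ 0.782300
step 8 [8y] swap r/1=83/2251: DF=(1 − 83/2251·(0.974800+0.952300+0.929200+0.906800+0.866000+0.824000+0.782300))/(1+83/2251) = 7427/10000 ≈ 0.742700

1 1 2437/2500
2 2 9523/10000
3 3 2323/2500
4 4 2267/2500
5 5 433/500
6 6 103/125
7 7 7823/10000
8 8 7427/10000
DF(2y) = 9523/10000 ≈ 0.952300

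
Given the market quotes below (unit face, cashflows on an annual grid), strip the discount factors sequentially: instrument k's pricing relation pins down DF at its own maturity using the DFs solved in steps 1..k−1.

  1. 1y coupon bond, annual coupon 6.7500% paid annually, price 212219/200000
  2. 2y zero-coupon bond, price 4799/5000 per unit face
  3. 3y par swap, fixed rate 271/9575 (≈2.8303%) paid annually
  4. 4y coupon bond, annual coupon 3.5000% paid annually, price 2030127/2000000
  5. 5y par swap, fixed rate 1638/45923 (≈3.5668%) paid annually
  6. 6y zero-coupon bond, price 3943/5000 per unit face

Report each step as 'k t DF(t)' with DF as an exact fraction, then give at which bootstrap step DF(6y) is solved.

1 1 497/500
2 2 4799/5000
3 3 9187/10000
4 4 2209/2500
5 5 4181/5000
6 6 3943/5000
DF(6y) is solved at step 6

step 1 [1y] bond c/1=27/400: DF=(212219/200000 − 27/400·(0))/(1+27/400) = 497/500 ≈ 0.994000
step 2 [2y] zero: DF = P = 4799/5000 ≈ 0.959800
step 3 [3y] swap r/1=271/9575: DF=(1 − 271/9575·(0.994000+0.959800))/(1+271/9575) = 9187/10000 ≈ 0.918700
step 4 [4y] bond c/1=7/200: DF=(2030127/2000000 − 7/200·(0.994000+0.959800+0.918700))/(1+7/200) = 2209/2500 ≈ 0.883600
step 5 [5y] swap r/1=1638/45923: DF=(1 − 1638/45923·(0.994000+0.959800+0.918700+0.883600))/(1+1638/45923) = 4181/5000 ≈ 0.836200
step 6 [6y] zero: DF = P = 3943/5000 ≈ 0.788600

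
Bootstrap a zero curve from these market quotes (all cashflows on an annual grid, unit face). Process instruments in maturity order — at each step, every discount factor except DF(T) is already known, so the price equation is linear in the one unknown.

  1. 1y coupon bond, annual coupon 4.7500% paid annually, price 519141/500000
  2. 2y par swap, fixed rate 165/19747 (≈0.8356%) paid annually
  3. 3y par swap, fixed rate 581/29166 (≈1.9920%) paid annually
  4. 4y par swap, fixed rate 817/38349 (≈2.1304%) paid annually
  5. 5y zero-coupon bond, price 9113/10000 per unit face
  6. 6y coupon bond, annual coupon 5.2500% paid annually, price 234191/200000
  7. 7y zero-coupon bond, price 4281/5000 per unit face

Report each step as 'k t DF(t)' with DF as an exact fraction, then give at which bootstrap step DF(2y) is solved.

1 1 1239/1250
2 2 1967/2000
3 3 9419/10000
4 4 9183/10000
5 5 9113/10000
6 6 4379/5000
7 7 4281/5000
DF(2y) is solved at step 2

step 1 [1y] bond c/1=19/400: DF=(519141/500000 − 19/400·(0))/(1+19/400) = 1239/1250 ≈ 0.991200
step 2 [2y] swap r/1=165/19747: DF=(1 − 165/19747·(0.991200))/(1+165/19747) = 1967/2000 ≈ 0.983500
step 3 [3y] swap r/1=581/29166: DF=(1 − 581/29166·(0.991200+0.983500))/(1+581/29166) = 9419/10000 ≈ 0.941900
step 4 [4y] swap r/1=817/38349: DF=(1 − 817/38349·(0.991200+0.983500+0.941900))/(1+817/38349) = 9183/10000 ≈ 0.918300
step 5 [5y] zero: DF = P = 9113/10000 ≈ 0.911300
step 6 [6y] bond c/1=21/400: DF=(234191/200000 − 21/400·(0.991200+0.983500+0.941900+0.918300+0.911300))/(1+21/400) = 4379/5000 ≈ 0.875800
step 7 [7y] zero: DF = P = 4281/5000 ≈ 0.856200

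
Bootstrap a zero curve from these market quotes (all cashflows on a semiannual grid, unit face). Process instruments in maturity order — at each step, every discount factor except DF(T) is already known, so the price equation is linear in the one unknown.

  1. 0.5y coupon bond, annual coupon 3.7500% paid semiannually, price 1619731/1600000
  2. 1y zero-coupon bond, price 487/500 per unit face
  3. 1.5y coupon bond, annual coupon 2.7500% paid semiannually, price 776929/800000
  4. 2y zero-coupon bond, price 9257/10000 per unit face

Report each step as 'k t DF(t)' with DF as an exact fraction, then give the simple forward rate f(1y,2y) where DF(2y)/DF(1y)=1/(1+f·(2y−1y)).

step 1 [0.5y] bond c/2=3/160: DF=(1619731/1600000 − 3/160·(0))/(1+3/160) = 9937/10000 ≈ 0.993700
step 2 [1y] zero: DF = P = 487/500 ≈ 0.974000
step 3 [1.5y] bond c/2=11/800: DF=(776929/800000 − 11/800·(0.993700+0.974000))/(1+11/800) = 9313/10000 ≈ 0.931300
step 4 [2y] zero: DF = P = 9257/10000 ≈ 0.925700

1 1/2 9937/10000
2 1 487/500
3 3/2 9313/10000
4 2 9257/10000
f(1y,2y) = ((487/500)/(9257/10000) − 1)/(1) = 483/9257 ≈ 5.2177%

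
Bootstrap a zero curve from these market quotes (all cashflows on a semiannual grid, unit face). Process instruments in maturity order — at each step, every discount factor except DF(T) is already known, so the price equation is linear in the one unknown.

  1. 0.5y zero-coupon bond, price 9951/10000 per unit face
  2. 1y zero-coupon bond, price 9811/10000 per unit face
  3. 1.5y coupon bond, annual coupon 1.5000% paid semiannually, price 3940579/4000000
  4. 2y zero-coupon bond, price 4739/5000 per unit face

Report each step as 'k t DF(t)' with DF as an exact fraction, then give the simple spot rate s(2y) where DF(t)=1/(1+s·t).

step 1 [0.5y] zero: DF = P = 9951/10000 ≈ 0.995100
step 2 [1y] zero: DF = P = 9811/10000 ≈ 0.981100
step 3 [1.5y] bond c/2=3/400: DF=(3940579/4000000 − 3/400·(0.995100+0.981100))/(1+3/400) = 9631/10000 ≈ 0.963100
step 4 [2y] zero: DF = P = 4739/5000 ≈ 0.947800

1 1/2 9951/10000
2 1 9811/10000
3 3/2 9631/10000
4 2 4739/5000
s(2y) = (1/(4739/5000) − 1)/(2) = 261/9478 ≈ 2.7537%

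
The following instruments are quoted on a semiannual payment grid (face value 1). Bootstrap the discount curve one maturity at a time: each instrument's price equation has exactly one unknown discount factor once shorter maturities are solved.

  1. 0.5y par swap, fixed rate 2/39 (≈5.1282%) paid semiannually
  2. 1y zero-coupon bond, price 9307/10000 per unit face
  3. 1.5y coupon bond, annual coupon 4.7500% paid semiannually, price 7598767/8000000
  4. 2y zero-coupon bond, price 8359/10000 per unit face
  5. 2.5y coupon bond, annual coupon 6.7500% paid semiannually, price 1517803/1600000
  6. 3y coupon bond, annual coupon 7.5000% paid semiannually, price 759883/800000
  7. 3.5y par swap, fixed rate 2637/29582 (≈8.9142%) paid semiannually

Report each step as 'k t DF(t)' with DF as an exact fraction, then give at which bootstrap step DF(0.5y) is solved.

1 1/2 39/40
2 1 9307/10000
3 3/2 2209/2500
4 2 8359/10000
5 5/2 7993/10000
6 3 1889/2500
7 7/2 7363/10000
DF(0.5y) is solved at step 1

step 1 [0.5y] swap r/2=1/39: DF=(1 − 1/39·(0))/(1+1/39) = 39/40 ≈ 0.975000
step 2 [1y] zero: DF = P = 9307/10000 ≈ 0.930700
step 3 [1.5y] bond c/2=19/800: DF=(7598767/8000000 − 19/800·(0.975000+0.930700))/(1+19/800) = 2209/2500 ≈ 0.883600
step 4 [2y] zero: DF = P = 8359/10000 ≈ 0.835900
step 5 [2.5y] bond c/2=27/800: DF=(1517803/1600000 − 27/800·(0.975000+0.930700+0.883600+0.835900))/(1+27/800) = 7993/10000 ≈ 0.799300
step 6 [3y] bond c/2=3/80: DF=(759883/800000 − 3/80·(0.975000+0.930700+0.883600+0.835900+0.799300))/(1+3/80) = 1889/2500 ≈ 0.755600
step 7 [3.5y] swap r/2=2637/59164: DF=(1 − 2637/59164·(0.975000+0.930700+0.883600+0.835900+0.799300+0.755600))/(1+2637/59164) = 7363/10000 ≈ 0.736300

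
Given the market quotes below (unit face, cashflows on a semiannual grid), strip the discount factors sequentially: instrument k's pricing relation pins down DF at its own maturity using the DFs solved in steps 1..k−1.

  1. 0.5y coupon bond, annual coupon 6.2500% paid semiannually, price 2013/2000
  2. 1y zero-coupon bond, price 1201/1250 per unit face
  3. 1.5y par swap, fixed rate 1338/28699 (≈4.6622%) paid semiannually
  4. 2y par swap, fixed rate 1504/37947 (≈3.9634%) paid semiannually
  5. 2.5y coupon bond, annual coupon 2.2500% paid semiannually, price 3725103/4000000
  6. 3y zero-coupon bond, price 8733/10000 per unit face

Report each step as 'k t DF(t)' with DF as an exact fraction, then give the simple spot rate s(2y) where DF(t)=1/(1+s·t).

step 1 [0.5y] bond c/2=1/32: DF=(2013/2000 − 1/32·(0))/(1+1/32) = 122/125 ≈ 0.976000
step 2 [1y] zero: DF = P = 1201/1250 ≈ 0.960800
step 3 [1.5y] swap r/2=669/28699: DF=(1 − 669/28699·(0.976000+0.960800))/(1+669/28699) = 9331/10000 ≈ 0.933100
step 4 [2y] swap r/2=752/37947: DF=(1 − 752/37947·(0.976000+0.960800+0.933100))/(1+752/37947) = 578/625 ≈ 0.924800
step 5 [2.5y] bond c/2=9/800: DF=(3725103/4000000 − 9/800·(0.976000+0.960800+0.933100+0.924800))/(1+9/800) = 8787/10000 ≈ 0.878700
step 6 [3y] zero: DF = P = 8733/10000 ≈ 0.873300

1 1/2 122/125
2 1 1201/1250
3 3/2 9331/10000
4 2 578/625
5 5/2 8787/10000
6 3 8733/10000
s(2y) = (1/(578/625) − 1)/(2) = 47/1156 ≈ 4.0657%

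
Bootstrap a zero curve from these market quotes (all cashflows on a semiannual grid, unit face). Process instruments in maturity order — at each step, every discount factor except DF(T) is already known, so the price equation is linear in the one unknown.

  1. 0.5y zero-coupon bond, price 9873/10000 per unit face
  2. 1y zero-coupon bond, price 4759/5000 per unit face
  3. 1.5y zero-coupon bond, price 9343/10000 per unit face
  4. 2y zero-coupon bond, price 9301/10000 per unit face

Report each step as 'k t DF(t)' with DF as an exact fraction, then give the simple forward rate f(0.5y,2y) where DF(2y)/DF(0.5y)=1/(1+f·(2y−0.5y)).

1 1/2 9873/10000
2 1 4759/5000
3 3/2 9343/10000
4 2 9301/10000
f(0.5y,2y) = ((9873/10000)/(9301/10000) − 1)/(3/2) = 1144/27903 ≈ 4.0999%

step 1 [0.5y] zero: DF = P = 9873/10000 ≈ 0.987300
step 2 [1y] zero: DF = P = 4759/5000 ≈ 0.951800
step 3 [1.5y] zero: DF = P = 9343/10000 ≈ 0.934300
step 4 [2y] zero: DF = P = 9301/10000 ≈ 0.930100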